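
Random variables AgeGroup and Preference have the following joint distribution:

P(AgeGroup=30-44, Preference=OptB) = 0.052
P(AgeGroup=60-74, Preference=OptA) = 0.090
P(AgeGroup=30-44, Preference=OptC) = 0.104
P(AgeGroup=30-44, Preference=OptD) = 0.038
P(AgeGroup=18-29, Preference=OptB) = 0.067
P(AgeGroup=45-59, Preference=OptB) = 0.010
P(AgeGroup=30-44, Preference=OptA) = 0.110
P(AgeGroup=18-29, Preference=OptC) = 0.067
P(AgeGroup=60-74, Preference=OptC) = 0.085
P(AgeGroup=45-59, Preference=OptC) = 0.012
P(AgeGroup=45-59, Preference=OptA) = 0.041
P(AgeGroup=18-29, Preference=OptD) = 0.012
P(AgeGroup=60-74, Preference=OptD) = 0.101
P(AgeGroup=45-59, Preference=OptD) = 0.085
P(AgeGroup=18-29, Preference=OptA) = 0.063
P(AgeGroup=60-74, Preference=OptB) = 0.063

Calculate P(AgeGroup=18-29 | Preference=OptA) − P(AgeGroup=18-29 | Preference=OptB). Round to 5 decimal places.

P(Preference=OptA) = 0.063 + 0.110 + 0.041 + 0.090 = 0.304; P(AgeGroup=18-29 | Preference=OptA) = 0.063/0.304 = 0.207237.
P(Preference=OptB) = 0.067 + 0.052 + 0.010 + 0.063 = 0.192; P(AgeGroup=18-29 | Preference=OptB) = 0.067/0.192 = 0.348958.
Difference = -0.14172.

-0.14172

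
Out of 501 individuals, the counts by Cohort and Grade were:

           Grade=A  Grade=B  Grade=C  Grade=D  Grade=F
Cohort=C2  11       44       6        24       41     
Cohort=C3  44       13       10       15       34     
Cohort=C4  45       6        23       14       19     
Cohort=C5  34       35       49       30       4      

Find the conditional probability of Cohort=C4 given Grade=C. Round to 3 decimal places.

Total with Grade=C: 6 + 10 + 23 + 49 = 88.
P(Cohort=C4 | Grade=C) = 23/88 = 0.261.

0.261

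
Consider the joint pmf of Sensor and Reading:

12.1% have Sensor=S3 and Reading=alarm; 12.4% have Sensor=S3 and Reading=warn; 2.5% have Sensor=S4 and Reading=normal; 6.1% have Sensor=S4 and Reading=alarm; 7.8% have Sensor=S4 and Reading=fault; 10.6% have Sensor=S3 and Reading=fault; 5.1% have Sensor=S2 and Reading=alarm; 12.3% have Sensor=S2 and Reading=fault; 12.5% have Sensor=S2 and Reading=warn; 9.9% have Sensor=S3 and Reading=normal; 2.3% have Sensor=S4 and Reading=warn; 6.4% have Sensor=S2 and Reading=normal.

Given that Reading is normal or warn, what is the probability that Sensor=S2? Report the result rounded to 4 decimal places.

0.4109

P(Reading=normal) = 0.064 + 0.099 + 0.025 = 0.188.
P(Reading=warn) = 0.125 + 0.124 + 0.023 = 0.272.
P(Reading ∈ {normal, warn}) = 0.188 + 0.272 = 0.460; P(Sensor=S2, Reading ∈ {normal, warn}) = 0.064 + 0.125 = 0.189.
P(Sensor=S2 | Reading ∈ {normal, warn}) = 0.189/0.460 = 0.4109.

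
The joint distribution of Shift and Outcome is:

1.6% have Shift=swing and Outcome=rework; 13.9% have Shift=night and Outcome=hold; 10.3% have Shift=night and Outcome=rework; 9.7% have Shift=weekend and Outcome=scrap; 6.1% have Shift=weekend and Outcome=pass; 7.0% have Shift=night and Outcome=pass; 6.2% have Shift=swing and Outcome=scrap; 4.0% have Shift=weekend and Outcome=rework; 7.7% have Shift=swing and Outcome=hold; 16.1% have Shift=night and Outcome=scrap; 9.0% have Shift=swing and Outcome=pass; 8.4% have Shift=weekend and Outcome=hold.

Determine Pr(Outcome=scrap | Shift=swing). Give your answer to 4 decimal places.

P(Shift=swing) = 0.090 + 0.016 + 0.062 + 0.077 = 0.245.
P(Outcome=scrap | Shift=swing) = 0.062/0.245 = 0.2531.

0.2531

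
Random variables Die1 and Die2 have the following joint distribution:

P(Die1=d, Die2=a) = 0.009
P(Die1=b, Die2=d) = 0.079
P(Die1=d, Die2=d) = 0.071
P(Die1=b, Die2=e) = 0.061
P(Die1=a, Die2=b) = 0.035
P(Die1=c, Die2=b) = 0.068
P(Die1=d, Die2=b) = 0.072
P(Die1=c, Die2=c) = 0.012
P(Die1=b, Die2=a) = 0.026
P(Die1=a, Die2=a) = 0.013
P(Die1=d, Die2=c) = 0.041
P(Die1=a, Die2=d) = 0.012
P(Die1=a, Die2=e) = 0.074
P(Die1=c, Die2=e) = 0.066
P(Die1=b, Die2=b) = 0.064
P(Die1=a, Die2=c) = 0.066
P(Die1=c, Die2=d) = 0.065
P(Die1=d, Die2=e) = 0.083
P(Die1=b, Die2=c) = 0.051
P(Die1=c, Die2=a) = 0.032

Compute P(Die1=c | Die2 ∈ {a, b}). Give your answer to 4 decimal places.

P(Die2=a) = 0.013 + 0.026 + 0.032 + 0.009 = 0.080.
P(Die2=b) = 0.035 + 0.064 + 0.068 + 0.072 = 0.239.
P(Die2 ∈ {a, b}) = 0.080 + 0.239 = 0.319; P(Die1=c, Die2 ∈ {a, b}) = 0.032 + 0.068 = 0.100.
P(Die1=c | Die2 ∈ {a, b}) = 0.100/0.319 = 0.3135.

0.3135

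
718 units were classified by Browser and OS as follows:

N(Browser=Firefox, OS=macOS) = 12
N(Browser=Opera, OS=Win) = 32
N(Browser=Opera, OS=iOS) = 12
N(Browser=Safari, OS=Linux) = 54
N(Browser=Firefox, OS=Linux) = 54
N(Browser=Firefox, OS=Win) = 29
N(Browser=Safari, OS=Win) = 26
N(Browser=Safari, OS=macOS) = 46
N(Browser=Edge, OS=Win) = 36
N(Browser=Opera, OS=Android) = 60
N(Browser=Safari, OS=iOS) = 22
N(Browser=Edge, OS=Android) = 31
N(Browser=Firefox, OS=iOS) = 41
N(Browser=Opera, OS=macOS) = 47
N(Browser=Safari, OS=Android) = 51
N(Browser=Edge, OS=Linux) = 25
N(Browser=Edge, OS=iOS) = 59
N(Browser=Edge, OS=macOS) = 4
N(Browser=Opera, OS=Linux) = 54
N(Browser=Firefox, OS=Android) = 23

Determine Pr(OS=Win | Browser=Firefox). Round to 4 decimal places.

0.1824

Total with Browser=Firefox: 29 + 12 + 54 + 41 + 23 = 159.
P(OS=Win | Browser=Firefox) = 29/159 = 0.1824.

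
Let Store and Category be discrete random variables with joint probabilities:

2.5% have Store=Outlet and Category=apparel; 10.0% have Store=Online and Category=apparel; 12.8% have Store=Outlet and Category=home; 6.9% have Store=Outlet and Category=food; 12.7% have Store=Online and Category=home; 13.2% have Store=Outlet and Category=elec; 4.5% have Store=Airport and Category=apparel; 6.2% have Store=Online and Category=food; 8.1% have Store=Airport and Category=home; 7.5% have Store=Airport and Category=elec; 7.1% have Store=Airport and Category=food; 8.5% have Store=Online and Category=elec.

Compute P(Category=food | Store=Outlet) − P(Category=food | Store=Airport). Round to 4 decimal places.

-0.0661

P(Store=Outlet) = 0.069 + 0.025 + 0.132 + 0.128 = 0.354; P(Category=food | Store=Outlet) = 0.069/0.354 = 0.19492.
P(Store=Airport) = 0.071 + 0.045 + 0.075 + 0.081 = 0.272; P(Category=food | Store=Airport) = 0.071/0.272 = 0.26103.
Difference = -0.0661.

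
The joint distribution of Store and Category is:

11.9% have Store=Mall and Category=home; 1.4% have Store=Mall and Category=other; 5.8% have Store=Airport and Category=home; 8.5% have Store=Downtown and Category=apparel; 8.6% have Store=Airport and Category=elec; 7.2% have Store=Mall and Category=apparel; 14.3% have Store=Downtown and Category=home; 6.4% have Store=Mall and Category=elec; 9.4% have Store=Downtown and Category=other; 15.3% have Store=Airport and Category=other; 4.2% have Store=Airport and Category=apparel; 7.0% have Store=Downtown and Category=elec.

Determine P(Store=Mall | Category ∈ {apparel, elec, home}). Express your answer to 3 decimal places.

0.345

P(Category=apparel) = 0.085 + 0.072 + 0.042 = 0.199.
P(Category=elec) = 0.070 + 0.064 + 0.086 = 0.220.
P(Category=home) = 0.143 + 0.119 + 0.058 = 0.320.
P(Category ∈ {apparel, elec, home}) = 0.199 + 0.220 + 0.320 = 0.739; P(Store=Mall, Category ∈ {apparel, elec, home}) = 0.072 + 0.064 + 0.119 = 0.255.
P(Store=Mall | Category ∈ {apparel, elec, home}) = 0.255/0.739 = 0.345.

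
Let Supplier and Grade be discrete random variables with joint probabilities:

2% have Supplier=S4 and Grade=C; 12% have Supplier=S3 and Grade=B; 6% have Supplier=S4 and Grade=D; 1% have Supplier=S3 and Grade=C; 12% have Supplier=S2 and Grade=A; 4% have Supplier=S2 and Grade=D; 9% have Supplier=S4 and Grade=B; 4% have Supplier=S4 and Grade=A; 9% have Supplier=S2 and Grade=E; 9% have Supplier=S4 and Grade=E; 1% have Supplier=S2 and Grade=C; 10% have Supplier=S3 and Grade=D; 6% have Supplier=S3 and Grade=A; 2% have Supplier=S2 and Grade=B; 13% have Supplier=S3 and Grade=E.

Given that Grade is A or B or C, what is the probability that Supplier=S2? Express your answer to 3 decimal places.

0.306

P(Grade=A) = 0.12 + 0.06 + 0.04 = 0.22.
P(Grade=B) = 0.02 + 0.12 + 0.09 = 0.23.
P(Grade=C) = 0.01 + 0.01 + 0.02 = 0.04.
P(Grade ∈ {A, B, C}) = 0.22 + 0.23 + 0.04 = 0.49; P(Supplier=S2, Grade ∈ {A, B, C}) = 0.12 + 0.02 + 0.01 = 0.15.
P(Supplier=S2 | Grade ∈ {A, B, C}) = 0.15/0.49 = 0.306.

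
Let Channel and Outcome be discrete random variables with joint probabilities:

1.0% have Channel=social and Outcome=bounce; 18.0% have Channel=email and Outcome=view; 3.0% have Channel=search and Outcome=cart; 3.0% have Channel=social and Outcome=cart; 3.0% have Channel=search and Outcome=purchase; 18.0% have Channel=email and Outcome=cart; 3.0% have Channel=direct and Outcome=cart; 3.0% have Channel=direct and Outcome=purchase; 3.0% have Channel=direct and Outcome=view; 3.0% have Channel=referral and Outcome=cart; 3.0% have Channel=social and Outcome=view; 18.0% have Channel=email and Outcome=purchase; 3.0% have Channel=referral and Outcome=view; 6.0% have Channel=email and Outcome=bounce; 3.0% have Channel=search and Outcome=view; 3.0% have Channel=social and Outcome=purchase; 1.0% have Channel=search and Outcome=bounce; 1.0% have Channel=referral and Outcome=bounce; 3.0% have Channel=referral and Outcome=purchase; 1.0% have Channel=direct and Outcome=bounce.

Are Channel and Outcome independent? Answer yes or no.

yes

Every cell satisfies P(Channel,Outcome) = P(Channel)·P(Outcome). For instance P(Channel=referral) = 0.100, P(Outcome=purchase) = 0.300, and 0.100×0.300 = 0.030 matches the joint entry. So Channel and Outcome are independent.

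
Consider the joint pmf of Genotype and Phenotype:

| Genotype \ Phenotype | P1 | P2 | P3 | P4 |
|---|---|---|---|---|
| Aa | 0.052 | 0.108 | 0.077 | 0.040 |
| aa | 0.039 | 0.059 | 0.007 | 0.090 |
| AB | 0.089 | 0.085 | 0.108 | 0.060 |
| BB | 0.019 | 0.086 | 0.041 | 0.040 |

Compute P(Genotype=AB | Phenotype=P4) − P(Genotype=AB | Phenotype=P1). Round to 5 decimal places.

P(Phenotype=P4) = 0.040 + 0.090 + 0.060 + 0.040 = 0.230; P(Genotype=AB | Phenotype=P4) = 0.060/0.230 = 0.260870.
P(Phenotype=P1) = 0.052 + 0.039 + 0.089 + 0.019 = 0.199; P(Genotype=AB | Phenotype=P1) = 0.089/0.199 = 0.447236.
Difference = -0.18637.

-0.18637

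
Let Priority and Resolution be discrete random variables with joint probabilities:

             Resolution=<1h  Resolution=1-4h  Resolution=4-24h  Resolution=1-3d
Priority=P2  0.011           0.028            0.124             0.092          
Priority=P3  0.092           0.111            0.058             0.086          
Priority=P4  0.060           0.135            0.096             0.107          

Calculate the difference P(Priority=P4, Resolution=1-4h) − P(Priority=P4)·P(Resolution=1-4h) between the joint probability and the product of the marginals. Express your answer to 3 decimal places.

P(Priority=P4) = 0.060 + 0.135 + 0.096 + 0.107 = 0.398.
P(Resolution=1-4h) = 0.028 + 0.111 + 0.135 = 0.274.
P(Priority=P4, Resolution=1-4h) − P(Priority=P4)P(Resolution=1-4h) = 0.135 − 0.398×0.274 = 0.026.

0.026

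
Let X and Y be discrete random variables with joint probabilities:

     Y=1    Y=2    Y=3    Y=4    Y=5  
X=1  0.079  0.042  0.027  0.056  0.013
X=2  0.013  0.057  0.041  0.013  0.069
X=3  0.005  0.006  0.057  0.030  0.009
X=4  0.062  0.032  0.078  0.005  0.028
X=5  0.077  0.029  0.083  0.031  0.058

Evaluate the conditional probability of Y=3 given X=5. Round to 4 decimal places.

0.2986

P(X=5) = 0.077 + 0.029 + 0.083 + 0.031 + 0.058 = 0.278.
P(Y=3 | X=5) = 0.083/0.278 = 0.2986.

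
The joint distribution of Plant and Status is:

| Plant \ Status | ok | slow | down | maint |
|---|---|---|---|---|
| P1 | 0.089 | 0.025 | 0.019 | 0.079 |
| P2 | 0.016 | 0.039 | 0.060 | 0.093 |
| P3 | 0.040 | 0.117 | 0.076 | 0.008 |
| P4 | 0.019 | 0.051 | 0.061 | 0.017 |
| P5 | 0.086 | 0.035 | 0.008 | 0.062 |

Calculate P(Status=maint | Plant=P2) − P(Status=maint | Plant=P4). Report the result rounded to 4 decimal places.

P(Plant=P2) = 0.016 + 0.039 + 0.060 + 0.093 = 0.208; P(Status=maint | Plant=P2) = 0.093/0.208 = 0.44712.
P(Plant=P4) = 0.019 + 0.051 + 0.061 + 0.017 = 0.148; P(Status=maint | Plant=P4) = 0.017/0.148 = 0.11486.
Difference = 0.3323.

0.3323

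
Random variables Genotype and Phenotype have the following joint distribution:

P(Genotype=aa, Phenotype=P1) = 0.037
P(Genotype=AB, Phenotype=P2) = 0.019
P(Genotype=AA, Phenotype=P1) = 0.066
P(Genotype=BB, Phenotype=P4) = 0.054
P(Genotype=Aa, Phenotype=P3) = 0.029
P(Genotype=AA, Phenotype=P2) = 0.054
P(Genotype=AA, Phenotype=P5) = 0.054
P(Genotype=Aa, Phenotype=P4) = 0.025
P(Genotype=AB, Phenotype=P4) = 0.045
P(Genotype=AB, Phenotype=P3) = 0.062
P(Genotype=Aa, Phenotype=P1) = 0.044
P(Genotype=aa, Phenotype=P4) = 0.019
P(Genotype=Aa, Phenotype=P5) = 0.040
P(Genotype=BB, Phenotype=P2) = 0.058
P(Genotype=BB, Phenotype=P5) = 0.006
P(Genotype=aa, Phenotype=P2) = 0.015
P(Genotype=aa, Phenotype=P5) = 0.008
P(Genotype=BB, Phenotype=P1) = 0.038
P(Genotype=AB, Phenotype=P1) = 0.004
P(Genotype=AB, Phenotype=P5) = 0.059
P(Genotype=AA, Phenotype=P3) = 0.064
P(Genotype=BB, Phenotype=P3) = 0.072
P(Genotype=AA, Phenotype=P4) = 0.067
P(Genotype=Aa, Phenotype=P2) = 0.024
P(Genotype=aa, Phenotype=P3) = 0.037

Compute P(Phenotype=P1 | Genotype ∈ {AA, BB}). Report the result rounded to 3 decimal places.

P(Genotype=AA) = 0.066 + 0.054 + 0.064 + 0.067 + 0.054 = 0.305.
P(Genotype=BB) = 0.038 + 0.058 + 0.072 + 0.054 + 0.006 = 0.228.
P(Genotype ∈ {AA, BB}) = 0.305 + 0.228 = 0.533; P(Phenotype=P1, Genotype ∈ {AA, BB}) = 0.066 + 0.038 = 0.104.
P(Phenotype=P1 | Genotype ∈ {AA, BB}) = 0.104/0.533 = 0.195.

0.195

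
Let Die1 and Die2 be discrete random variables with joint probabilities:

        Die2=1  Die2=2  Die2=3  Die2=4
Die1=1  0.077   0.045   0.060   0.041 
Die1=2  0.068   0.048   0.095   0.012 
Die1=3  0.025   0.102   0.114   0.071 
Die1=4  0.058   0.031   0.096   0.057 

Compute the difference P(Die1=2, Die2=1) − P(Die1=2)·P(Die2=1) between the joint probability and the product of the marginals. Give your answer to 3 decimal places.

P(Die1=2) = 0.068 + 0.048 + 0.095 + 0.012 = 0.223.
P(Die2=1) = 0.077 + 0.068 + 0.025 + 0.058 = 0.228.
P(Die1=2, Die2=1) − P(Die1=2)P(Die2=1) = 0.068 − 0.223×0.228 = 0.017.

0.017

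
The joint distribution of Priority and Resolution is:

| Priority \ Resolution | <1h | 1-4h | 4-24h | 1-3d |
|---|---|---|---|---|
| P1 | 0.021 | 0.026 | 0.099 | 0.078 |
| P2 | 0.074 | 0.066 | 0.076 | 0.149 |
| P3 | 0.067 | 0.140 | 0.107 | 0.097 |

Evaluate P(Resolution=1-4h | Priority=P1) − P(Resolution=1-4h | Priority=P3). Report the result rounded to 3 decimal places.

P(Priority=P1) = 0.021 + 0.026 + 0.099 + 0.078 = 0.224; P(Resolution=1-4h | Priority=P1) = 0.026/0.224 = 0.1161.
P(Priority=P3) = 0.067 + 0.140 + 0.107 + 0.097 = 0.411; P(Resolution=1-4h | Priority=P3) = 0.140/0.411 = 0.3406.
Difference = -0.225.

-0.225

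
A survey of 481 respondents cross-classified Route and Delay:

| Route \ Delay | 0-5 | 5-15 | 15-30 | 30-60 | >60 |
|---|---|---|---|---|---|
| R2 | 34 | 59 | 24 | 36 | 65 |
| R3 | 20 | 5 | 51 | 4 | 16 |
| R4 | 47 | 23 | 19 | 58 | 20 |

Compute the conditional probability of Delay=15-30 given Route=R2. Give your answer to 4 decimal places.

0.1101

Total with Route=R2: 34 + 59 + 24 + 36 + 65 = 218.
P(Delay=15-30 | Route=R2) = 24/218 = 0.1101.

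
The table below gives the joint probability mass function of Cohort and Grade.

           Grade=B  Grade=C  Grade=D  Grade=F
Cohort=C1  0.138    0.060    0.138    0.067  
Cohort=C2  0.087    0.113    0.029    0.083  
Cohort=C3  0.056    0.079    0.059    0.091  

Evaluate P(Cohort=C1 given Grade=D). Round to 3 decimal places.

0.611

P(Grade=D) = 0.138 + 0.029 + 0.059 = 0.226.
P(Cohort=C1 | Grade=D) = 0.138/0.226 = 0.611.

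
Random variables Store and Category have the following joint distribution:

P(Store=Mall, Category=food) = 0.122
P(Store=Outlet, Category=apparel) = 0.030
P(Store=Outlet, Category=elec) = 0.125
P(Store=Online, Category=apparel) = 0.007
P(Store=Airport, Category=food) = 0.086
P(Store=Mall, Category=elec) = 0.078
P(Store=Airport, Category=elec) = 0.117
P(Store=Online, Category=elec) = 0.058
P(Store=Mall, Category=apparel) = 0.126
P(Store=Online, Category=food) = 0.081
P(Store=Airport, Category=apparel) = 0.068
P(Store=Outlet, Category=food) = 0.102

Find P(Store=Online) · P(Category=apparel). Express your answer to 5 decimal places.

P(Store=Online) = 0.081 + 0.007 + 0.058 = 0.146.
P(Category=apparel) = 0.126 + 0.068 + 0.030 + 0.007 = 0.231.
Product: 0.146 × 0.231 = 0.03373.

0.03373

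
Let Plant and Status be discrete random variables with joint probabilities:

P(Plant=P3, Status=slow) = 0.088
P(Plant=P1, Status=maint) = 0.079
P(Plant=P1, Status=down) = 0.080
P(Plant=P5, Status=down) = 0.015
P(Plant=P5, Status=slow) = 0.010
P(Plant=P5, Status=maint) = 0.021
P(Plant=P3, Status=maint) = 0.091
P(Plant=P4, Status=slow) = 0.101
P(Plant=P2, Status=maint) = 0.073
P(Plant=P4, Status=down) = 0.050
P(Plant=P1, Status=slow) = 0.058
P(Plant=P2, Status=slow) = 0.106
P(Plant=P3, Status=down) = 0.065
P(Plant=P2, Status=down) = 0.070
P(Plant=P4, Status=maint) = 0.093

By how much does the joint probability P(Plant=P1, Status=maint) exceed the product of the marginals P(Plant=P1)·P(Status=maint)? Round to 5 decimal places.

0.00153

P(Plant=P1) = 0.058 + 0.080 + 0.079 = 0.217.
P(Status=maint) = 0.079 + 0.073 + 0.091 + 0.093 + 0.021 = 0.357.
P(Plant=P1, Status=maint) − P(Plant=P1)P(Status=maint) = 0.079 − 0.217×0.357 = 0.00153.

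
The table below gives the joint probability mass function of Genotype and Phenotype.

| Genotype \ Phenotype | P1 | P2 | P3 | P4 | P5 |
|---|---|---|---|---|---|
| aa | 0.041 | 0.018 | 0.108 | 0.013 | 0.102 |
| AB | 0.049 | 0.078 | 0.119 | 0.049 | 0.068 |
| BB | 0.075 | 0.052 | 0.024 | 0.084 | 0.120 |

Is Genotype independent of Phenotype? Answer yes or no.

P(Genotype=BB) = 0.355 and P(Phenotype=P3) = 0.251, so their product is 0.08911, but P(Genotype=BB, Phenotype=P3) = 0.024. Since these differ, Genotype and Phenotype are not independent.

no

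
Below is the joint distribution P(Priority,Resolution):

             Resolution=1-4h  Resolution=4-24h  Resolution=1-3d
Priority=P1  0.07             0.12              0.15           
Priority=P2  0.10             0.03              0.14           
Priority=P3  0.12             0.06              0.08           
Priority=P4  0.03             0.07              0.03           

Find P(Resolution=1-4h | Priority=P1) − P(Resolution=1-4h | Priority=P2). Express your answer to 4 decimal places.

-0.1645

P(Priority=P1) = 0.07 + 0.12 + 0.15 = 0.34; P(Resolution=1-4h | Priority=P1) = 0.07/0.34 = 0.20588.
P(Priority=P2) = 0.10 + 0.03 + 0.14 = 0.27; P(Resolution=1-4h | Priority=P2) = 0.10/0.27 = 0.37037.
Difference = -0.1645.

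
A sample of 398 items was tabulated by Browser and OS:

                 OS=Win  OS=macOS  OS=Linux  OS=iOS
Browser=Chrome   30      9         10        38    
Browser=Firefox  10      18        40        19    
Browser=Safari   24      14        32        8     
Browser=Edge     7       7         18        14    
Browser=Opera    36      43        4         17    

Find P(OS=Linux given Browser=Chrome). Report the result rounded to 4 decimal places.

Total with Browser=Chrome: 30 + 9 + 10 + 38 = 87.
P(OS=Linux | Browser=Chrome) = 10/87 = 0.1149.

0.1149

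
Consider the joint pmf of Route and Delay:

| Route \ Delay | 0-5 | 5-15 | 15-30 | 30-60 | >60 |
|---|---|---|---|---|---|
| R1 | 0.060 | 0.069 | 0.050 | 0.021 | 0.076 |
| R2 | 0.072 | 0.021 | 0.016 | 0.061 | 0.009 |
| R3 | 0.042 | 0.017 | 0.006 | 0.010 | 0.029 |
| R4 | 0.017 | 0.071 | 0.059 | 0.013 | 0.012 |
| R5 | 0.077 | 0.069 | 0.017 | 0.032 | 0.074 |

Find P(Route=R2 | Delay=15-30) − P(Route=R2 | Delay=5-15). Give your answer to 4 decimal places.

0.0231

P(Delay=15-30) = 0.050 + 0.016 + 0.006 + 0.059 + 0.017 = 0.148; P(Route=R2 | Delay=15-30) = 0.016/0.148 = 0.10811.
P(Delay=5-15) = 0.069 + 0.021 + 0.017 + 0.071 + 0.069 = 0.247; P(Route=R2 | Delay=5-15) = 0.021/0.247 = 0.08502.
Difference = 0.0231.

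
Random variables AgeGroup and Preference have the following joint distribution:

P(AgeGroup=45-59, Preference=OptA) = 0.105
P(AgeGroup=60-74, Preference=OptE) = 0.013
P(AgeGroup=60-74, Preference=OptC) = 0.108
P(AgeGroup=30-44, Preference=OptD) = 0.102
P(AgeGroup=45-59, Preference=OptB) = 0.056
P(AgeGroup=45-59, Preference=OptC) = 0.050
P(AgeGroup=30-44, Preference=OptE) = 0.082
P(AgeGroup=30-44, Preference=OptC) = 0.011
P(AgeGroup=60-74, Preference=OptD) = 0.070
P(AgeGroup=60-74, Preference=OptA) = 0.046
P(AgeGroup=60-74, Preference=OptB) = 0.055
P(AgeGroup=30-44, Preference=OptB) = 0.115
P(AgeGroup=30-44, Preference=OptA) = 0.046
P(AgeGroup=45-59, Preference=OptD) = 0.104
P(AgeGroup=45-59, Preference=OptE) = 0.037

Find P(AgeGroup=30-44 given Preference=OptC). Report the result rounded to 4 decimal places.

P(Preference=OptC) = 0.011 + 0.050 + 0.108 = 0.169.
P(AgeGroup=30-44 | Preference=OptC) = 0.011/0.169 = 0.0651.

0.0651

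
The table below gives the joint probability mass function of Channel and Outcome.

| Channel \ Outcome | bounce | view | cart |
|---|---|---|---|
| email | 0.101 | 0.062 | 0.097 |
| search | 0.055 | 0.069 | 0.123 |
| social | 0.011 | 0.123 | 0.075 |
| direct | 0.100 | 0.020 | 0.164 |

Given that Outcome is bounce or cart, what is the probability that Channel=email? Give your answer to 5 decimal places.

0.27273

P(Outcome=bounce) = 0.101 + 0.055 + 0.011 + 0.100 = 0.267.
P(Outcome=cart) = 0.097 + 0.123 + 0.075 + 0.164 = 0.459.
P(Outcome ∈ {bounce, cart}) = 0.267 + 0.459 = 0.726; P(Channel=email, Outcome ∈ {bounce, cart}) = 0.101 + 0.097 = 0.198.
P(Channel=email | Outcome ∈ {bounce, cart}) = 0.198/0.726 = 0.27273.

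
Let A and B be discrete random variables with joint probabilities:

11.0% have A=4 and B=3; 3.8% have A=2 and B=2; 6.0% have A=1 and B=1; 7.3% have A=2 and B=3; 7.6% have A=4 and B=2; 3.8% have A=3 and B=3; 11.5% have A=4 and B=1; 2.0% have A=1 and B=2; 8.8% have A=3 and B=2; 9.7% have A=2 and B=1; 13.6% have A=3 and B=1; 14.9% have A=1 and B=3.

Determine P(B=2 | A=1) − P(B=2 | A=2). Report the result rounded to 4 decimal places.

P(A=1) = 0.060 + 0.020 + 0.149 = 0.229; P(B=2 | A=1) = 0.020/0.229 = 0.08734.
P(A=2) = 0.097 + 0.038 + 0.073 = 0.208; P(B=2 | A=2) = 0.038/0.208 = 0.18269.
Difference = -0.0954.

-0.0954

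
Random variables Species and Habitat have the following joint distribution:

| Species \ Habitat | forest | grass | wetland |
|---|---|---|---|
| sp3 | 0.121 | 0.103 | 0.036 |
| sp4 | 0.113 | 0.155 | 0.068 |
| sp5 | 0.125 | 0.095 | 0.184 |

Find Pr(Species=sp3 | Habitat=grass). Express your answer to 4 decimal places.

0.2918

P(Habitat=grass) = 0.103 + 0.155 + 0.095 = 0.353.
P(Species=sp3 | Habitat=grass) = 0.103/0.353 = 0.2918.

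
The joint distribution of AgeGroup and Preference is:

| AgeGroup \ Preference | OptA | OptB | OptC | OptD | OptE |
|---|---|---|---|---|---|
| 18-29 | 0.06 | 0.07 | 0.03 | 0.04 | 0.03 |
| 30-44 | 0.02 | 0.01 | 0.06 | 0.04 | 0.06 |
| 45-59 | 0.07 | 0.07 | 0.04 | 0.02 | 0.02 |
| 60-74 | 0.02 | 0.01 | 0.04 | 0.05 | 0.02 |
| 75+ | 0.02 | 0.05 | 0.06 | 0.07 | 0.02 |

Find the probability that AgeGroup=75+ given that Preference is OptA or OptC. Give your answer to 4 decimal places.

0.1905

P(Preference=OptA) = 0.06 + 0.02 + 0.07 + 0.02 + 0.02 = 0.19.
P(Preference=OptC) = 0.03 + 0.06 + 0.04 + 0.04 + 0.06 = 0.23.
P(Preference ∈ {OptA, OptC}) = 0.19 + 0.23 = 0.42; P(AgeGroup=75+, Preference ∈ {OptA, OptC}) = 0.02 + 0.06 = 0.08.
P(AgeGroup=75+ | Preference ∈ {OptA, OptC}) = 0.08/0.42 = 0.1905.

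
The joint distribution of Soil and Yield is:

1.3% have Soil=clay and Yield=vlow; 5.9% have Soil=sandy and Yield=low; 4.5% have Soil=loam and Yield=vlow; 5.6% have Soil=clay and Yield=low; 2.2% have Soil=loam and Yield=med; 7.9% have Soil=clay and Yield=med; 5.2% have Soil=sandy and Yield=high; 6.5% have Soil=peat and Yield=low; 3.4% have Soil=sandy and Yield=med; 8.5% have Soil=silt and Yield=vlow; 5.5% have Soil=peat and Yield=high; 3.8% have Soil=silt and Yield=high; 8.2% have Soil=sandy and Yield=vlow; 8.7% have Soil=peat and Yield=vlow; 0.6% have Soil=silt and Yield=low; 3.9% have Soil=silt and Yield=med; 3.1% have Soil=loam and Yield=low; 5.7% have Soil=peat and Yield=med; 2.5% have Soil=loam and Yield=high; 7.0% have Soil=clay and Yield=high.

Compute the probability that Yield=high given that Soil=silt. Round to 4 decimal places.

0.2262

P(Soil=silt) = 0.085 + 0.006 + 0.039 + 0.038 = 0.168.
P(Yield=high | Soil=silt) = 0.038/0.168 = 0.2262.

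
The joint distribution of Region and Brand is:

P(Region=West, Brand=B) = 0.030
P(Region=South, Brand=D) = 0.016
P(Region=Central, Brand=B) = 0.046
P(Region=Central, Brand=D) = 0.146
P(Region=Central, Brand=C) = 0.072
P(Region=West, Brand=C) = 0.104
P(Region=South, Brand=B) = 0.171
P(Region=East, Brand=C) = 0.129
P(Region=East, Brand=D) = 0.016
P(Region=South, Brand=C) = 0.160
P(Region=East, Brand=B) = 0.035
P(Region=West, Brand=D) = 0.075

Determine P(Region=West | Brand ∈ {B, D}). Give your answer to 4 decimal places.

0.1963

P(Brand=B) = 0.171 + 0.035 + 0.030 + 0.046 = 0.282.
P(Brand=D) = 0.016 + 0.016 + 0.075 + 0.146 = 0.253.
P(Brand ∈ {B, D}) = 0.282 + 0.253 = 0.535; P(Region=West, Brand ∈ {B, D}) = 0.030 + 0.075 = 0.105.
P(Region=West | Brand ∈ {B, D}) = 0.105/0.535 = 0.1963.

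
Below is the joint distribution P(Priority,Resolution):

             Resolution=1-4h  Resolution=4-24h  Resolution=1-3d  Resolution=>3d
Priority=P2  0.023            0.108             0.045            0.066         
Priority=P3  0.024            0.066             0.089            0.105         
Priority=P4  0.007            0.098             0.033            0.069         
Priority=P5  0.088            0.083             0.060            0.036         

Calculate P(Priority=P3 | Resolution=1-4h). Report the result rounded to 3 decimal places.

0.169

P(Resolution=1-4h) = 0.023 + 0.024 + 0.007 + 0.088 = 0.142.
P(Priority=P3 | Resolution=1-4h) = 0.024/0.142 = 0.169.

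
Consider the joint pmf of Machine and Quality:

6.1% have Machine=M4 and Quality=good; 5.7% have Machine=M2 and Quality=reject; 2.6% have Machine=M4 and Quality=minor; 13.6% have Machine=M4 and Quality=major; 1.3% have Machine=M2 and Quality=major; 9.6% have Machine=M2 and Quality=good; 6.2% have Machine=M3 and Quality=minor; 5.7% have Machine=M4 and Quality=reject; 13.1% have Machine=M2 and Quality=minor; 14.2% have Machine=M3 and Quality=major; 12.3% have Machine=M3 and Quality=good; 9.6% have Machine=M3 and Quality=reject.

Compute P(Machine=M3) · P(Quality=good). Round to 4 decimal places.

0.1184

P(Machine=M3) = 0.123 + 0.062 + 0.142 + 0.096 = 0.423.
P(Quality=good) = 0.096 + 0.123 + 0.061 = 0.280.
Product: 0.423 × 0.280 = 0.1184.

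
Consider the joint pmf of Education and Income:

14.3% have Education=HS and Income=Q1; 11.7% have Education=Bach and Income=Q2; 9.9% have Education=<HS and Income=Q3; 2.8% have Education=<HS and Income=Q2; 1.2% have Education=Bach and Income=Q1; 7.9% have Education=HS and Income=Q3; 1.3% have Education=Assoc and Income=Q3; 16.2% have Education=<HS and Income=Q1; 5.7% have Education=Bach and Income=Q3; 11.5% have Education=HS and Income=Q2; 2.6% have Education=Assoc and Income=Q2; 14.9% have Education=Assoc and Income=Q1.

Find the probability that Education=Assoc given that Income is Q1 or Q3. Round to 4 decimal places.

0.2269

P(Income=Q1) = 0.162 + 0.143 + 0.149 + 0.012 = 0.466.
P(Income=Q3) = 0.099 + 0.079 + 0.013 + 0.057 = 0.248.
P(Income ∈ {Q1, Q3}) = 0.466 + 0.248 = 0.714; P(Education=Assoc, Income ∈ {Q1, Q3}) = 0.149 + 0.013 = 0.162.
P(Education=Assoc | Income ∈ {Q1, Q3}) = 0.162/0.714 = 0.2269.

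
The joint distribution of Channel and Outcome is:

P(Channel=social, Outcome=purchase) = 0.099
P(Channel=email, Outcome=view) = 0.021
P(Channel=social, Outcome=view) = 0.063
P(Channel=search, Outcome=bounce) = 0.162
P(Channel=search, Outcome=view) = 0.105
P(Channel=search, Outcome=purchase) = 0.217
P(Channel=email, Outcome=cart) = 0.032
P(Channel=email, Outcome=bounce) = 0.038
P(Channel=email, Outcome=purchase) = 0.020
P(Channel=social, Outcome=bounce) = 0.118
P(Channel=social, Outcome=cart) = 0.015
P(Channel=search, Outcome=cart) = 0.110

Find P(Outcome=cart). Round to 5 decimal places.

P(Outcome=cart) = 0.032 + 0.110 + 0.015 = 0.157.

0.15700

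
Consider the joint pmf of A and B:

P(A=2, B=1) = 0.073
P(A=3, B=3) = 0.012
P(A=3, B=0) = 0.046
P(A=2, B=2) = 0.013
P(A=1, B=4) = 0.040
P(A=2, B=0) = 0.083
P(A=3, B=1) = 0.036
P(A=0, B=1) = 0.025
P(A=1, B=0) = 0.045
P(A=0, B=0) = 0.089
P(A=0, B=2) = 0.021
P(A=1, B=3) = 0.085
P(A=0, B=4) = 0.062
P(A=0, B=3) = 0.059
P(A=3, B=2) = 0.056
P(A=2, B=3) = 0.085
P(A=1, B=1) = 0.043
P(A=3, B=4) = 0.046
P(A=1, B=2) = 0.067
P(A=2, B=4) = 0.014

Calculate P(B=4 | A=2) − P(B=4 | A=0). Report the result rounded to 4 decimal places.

P(A=2) = 0.083 + 0.073 + 0.013 + 0.085 + 0.014 = 0.268; P(B=4 | A=2) = 0.014/0.268 = 0.05224.
P(A=0) = 0.089 + 0.025 + 0.021 + 0.059 + 0.062 = 0.256; P(B=4 | A=0) = 0.062/0.256 = 0.24219.
Difference = -0.1899.

-0.1899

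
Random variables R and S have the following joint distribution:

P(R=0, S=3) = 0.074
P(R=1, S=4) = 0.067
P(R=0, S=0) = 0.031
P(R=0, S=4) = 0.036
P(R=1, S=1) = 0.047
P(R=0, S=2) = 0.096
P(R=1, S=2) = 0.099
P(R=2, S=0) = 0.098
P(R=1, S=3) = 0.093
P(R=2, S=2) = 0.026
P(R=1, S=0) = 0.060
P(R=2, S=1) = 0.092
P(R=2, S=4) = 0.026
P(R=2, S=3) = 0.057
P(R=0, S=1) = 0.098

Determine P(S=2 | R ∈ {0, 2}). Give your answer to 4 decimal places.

0.1924

P(R=0) = 0.031 + 0.098 + 0.096 + 0.074 + 0.036 = 0.335.
P(R=2) = 0.098 + 0.092 + 0.026 + 0.057 + 0.026 = 0.299.
P(R ∈ {0, 2}) = 0.335 + 0.299 = 0.634; P(S=2, R ∈ {0, 2}) = 0.096 + 0.026 = 0.122.
P(S=2 | R ∈ {0, 2}) = 0.122/0.634 = 0.1924.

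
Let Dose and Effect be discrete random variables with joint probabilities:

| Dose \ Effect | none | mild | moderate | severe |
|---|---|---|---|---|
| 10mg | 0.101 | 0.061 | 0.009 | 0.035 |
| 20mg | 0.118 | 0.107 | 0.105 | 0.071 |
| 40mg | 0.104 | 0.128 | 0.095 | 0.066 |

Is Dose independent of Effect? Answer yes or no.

P(Dose=10mg) = 0.206 and P(Effect=none) = 0.323, so their product is 0.06654, but P(Dose=10mg, Effect=none) = 0.101. Since these differ, Dose and Effect are not independent.

no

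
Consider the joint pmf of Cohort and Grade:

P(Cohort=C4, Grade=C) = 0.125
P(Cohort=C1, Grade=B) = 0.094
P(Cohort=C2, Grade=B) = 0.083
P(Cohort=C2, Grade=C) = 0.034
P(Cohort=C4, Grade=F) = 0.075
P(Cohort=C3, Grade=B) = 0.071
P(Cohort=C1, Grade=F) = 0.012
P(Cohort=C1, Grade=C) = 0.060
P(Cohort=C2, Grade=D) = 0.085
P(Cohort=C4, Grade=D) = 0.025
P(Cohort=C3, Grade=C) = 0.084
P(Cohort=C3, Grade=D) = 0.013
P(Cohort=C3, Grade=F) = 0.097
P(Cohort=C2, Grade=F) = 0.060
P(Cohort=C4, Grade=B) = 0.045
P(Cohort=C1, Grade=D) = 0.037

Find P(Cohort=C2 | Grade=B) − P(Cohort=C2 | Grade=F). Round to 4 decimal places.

0.0374

P(Grade=B) = 0.094 + 0.083 + 0.071 + 0.045 = 0.293; P(Cohort=C2 | Grade=B) = 0.083/0.293 = 0.28328.
P(Grade=F) = 0.012 + 0.060 + 0.097 + 0.075 = 0.244; P(Cohort=C2 | Grade=F) = 0.060/0.244 = 0.24590.
Difference = 0.0374.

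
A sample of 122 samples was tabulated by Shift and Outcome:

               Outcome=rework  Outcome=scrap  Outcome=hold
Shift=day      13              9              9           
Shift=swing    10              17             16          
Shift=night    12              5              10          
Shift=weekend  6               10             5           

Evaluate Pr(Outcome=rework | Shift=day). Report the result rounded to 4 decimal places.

Total with Shift=day: 13 + 9 + 9 = 31.
P(Outcome=rework | Shift=day) = 13/31 = 0.4194.

0.4194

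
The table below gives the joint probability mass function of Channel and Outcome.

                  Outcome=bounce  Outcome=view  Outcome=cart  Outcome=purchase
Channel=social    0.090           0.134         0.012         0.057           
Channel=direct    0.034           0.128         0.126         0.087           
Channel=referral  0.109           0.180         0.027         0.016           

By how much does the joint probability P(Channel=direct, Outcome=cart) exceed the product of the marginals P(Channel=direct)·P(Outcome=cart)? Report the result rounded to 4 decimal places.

0.0641

P(Channel=direct) = 0.034 + 0.128 + 0.126 + 0.087 = 0.375.
P(Outcome=cart) = 0.012 + 0.126 + 0.027 = 0.165.
P(Channel=direct, Outcome=cart) − P(Channel=direct)P(Outcome=cart) = 0.126 − 0.375×0.165 = 0.0641.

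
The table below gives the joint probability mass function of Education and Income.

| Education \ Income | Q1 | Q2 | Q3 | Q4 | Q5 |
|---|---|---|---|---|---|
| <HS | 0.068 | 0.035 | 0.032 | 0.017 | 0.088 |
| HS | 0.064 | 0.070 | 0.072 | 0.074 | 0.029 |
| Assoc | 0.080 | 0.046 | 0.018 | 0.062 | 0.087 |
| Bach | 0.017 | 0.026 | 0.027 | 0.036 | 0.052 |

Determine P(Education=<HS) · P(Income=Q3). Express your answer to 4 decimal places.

0.0358

P(Education=<HS) = 0.068 + 0.035 + 0.032 + 0.017 + 0.088 = 0.240.
P(Income=Q3) = 0.032 + 0.072 + 0.018 + 0.027 = 0.149.
Product: 0.240 × 0.149 = 0.0358.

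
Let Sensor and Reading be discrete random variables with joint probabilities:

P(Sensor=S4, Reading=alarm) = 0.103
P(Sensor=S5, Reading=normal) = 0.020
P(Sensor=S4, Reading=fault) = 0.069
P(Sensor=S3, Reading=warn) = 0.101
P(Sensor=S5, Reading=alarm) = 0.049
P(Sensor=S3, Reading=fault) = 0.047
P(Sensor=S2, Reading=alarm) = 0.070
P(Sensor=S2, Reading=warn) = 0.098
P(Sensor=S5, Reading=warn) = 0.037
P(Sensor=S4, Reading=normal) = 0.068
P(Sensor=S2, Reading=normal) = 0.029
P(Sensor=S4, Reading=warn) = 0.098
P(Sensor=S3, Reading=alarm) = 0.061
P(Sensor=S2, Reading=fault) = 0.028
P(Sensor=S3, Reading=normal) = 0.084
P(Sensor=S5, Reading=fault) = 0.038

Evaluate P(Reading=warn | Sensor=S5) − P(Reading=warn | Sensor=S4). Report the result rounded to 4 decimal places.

-0.0330

P(Sensor=S5) = 0.020 + 0.037 + 0.049 + 0.038 = 0.144; P(Reading=warn | Sensor=S5) = 0.037/0.144 = 0.25694.
P(Sensor=S4) = 0.068 + 0.098 + 0.103 + 0.069 = 0.338; P(Reading=warn | Sensor=S4) = 0.098/0.338 = 0.28994.
Difference = -0.0330.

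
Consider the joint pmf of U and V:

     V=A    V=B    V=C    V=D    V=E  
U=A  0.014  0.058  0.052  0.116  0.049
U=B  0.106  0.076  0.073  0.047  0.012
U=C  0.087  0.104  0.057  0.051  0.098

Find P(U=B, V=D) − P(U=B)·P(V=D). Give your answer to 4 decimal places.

-0.0202

P(U=B) = 0.106 + 0.076 + 0.073 + 0.047 + 0.012 = 0.314.
P(V=D) = 0.116 + 0.047 + 0.051 = 0.214.
P(U=B, V=D) − P(U=B)P(V=D) = 0.047 − 0.314×0.214 = -0.0202.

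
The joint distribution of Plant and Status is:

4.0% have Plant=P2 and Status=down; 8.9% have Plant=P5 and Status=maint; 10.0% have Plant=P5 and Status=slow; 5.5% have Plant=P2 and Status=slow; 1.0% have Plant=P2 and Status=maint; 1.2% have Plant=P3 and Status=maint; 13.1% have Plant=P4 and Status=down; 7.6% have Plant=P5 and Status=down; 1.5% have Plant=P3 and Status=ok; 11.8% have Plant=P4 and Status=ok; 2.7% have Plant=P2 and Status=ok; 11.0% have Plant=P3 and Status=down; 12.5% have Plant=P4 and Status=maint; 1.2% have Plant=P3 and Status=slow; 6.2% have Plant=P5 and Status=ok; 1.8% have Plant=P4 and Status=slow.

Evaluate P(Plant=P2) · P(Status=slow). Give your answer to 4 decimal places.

0.0244

P(Plant=P2) = 0.027 + 0.055 + 0.040 + 0.010 = 0.132.
P(Status=slow) = 0.055 + 0.012 + 0.018 + 0.100 = 0.185.
Product: 0.132 × 0.185 = 0.0244.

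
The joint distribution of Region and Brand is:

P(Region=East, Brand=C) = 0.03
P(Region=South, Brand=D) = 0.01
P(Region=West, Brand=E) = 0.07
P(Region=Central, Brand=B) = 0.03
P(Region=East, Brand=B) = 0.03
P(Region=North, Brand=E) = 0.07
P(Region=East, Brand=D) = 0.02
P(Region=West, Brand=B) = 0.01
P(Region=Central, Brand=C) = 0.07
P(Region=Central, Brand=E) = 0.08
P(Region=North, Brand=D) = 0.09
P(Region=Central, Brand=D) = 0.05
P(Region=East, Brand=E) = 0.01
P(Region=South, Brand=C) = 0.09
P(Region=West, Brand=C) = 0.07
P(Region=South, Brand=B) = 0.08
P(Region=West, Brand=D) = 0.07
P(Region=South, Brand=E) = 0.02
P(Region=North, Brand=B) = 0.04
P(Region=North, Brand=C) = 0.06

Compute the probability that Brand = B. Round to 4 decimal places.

P(Brand=B) = 0.04 + 0.08 + 0.03 + 0.01 + 0.03 = 0.19.

0.1900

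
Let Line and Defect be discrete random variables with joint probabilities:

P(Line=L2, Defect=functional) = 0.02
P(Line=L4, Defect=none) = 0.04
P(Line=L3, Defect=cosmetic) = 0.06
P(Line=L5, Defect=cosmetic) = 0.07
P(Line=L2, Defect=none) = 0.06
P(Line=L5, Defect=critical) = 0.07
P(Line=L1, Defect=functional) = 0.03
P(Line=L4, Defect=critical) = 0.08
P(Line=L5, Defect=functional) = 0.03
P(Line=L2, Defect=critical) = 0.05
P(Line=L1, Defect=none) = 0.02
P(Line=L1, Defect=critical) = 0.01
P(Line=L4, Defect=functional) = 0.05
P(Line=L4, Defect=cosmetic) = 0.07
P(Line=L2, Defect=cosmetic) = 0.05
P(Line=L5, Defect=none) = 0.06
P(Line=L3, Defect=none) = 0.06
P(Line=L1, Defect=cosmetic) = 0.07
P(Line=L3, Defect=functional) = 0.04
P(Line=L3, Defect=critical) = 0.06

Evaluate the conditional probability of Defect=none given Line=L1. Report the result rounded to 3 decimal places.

P(Line=L1) = 0.02 + 0.07 + 0.03 + 0.01 = 0.13.
P(Defect=none | Line=L1) = 0.02/0.13 = 0.154.

0.154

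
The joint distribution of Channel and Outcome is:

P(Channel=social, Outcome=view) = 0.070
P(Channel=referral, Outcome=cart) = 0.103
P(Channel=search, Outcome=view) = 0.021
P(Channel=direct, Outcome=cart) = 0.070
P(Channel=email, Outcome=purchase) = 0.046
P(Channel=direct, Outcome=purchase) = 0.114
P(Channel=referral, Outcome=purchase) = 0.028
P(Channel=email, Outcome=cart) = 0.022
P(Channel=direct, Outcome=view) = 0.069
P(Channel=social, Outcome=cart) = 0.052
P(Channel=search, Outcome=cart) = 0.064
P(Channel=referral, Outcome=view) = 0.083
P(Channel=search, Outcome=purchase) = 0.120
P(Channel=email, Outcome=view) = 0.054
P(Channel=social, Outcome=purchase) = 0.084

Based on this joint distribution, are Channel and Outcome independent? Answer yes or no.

no

P(Channel=referral) = 0.214 and P(Outcome=purchase) = 0.392, so their product is 0.08389, but P(Channel=referral, Outcome=purchase) = 0.028. Since these differ, Channel and Outcome are not independent.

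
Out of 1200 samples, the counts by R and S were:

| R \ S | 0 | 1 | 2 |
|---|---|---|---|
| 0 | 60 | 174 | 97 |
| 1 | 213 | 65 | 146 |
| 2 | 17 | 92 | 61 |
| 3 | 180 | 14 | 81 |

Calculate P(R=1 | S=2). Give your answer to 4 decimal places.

0.3792

Total with S=2: 97 + 146 + 61 + 81 = 385.
P(R=1 | S=2) = 146/385 = 0.3792.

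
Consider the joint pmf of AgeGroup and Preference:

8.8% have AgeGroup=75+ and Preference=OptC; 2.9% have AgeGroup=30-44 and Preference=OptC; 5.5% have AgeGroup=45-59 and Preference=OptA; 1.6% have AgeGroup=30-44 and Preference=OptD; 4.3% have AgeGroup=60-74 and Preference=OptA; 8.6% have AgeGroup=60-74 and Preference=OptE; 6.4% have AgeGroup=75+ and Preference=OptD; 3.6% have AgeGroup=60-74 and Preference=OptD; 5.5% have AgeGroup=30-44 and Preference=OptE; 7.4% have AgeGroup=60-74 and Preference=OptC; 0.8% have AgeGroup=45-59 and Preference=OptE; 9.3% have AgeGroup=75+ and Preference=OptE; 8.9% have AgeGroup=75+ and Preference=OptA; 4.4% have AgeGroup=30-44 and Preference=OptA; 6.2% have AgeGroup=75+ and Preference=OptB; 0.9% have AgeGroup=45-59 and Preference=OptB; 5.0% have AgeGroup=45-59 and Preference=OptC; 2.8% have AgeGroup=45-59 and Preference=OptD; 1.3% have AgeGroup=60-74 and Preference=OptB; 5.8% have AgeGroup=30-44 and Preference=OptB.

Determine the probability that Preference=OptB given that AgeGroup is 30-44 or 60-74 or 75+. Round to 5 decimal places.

P(AgeGroup=30-44) = 0.044 + 0.058 + 0.029 + 0.016 + 0.055 = 0.202.
P(AgeGroup=60-74) = 0.043 + 0.013 + 0.074 + 0.036 + 0.086 = 0.252.
P(AgeGroup=75+) = 0.089 + 0.062 + 0.088 + 0.064 + 0.093 = 0.396.
P(AgeGroup ∈ {30-44, 60-74, 75+}) = 0.202 + 0.252 + 0.396 = 0.850; P(Preference=OptB, AgeGroup ∈ {30-44, 60-74, 75+}) = 0.058 + 0.013 + 0.062 = 0.133.
P(Preference=OptB | AgeGroup ∈ {30-44, 60-74, 75+}) = 0.133/0.850 = 0.15647.

0.15647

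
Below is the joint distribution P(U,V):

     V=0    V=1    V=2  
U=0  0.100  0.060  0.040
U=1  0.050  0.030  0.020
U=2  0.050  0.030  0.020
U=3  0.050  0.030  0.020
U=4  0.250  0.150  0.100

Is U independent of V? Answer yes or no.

yes

Every cell satisfies P(U,V) = P(U)·P(V). For instance P(U=0) = 0.200, P(V=1) = 0.300, and 0.200×0.300 = 0.060 matches the joint entry. So U and V are independent.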